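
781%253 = 22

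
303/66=4 + 13/22 = 4.59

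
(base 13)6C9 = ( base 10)1179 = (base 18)3b9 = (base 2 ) 10010011011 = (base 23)256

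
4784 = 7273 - 2489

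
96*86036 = 8259456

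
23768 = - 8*( - 2971)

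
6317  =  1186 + 5131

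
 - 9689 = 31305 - 40994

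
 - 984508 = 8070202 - 9054710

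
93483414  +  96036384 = 189519798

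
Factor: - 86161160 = -2^3*5^1*37^1*58217^1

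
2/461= 2/461 = 0.00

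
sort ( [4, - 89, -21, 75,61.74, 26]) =[ - 89,  -  21,4,  26, 61.74, 75 ]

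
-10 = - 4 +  - 6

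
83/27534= 83/27534 = 0.00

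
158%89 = 69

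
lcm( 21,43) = 903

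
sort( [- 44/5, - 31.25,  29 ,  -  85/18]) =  [ - 31.25 , - 44/5,  -  85/18,29 ]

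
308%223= 85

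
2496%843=810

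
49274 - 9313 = 39961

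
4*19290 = 77160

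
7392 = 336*22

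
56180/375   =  11236/75 =149.81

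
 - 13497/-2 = 6748  +  1/2 = 6748.50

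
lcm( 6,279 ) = 558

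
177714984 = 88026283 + 89688701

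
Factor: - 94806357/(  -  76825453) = 3^1*43^1*347^( - 1)*221399^(  -  1 )*734933^1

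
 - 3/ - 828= 1/276=0.00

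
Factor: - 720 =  - 2^4 * 3^2 * 5^1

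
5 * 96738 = 483690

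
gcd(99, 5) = 1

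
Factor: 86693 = 86693^1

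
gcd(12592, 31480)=6296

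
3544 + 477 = 4021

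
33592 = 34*988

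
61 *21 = 1281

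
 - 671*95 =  - 63745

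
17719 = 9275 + 8444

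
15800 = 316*50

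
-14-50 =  - 64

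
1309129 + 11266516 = 12575645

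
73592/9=73592/9= 8176.89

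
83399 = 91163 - 7764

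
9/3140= 9/3140 = 0.00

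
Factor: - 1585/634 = -2^( -1 )*5^1 = - 5/2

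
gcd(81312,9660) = 84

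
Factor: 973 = 7^1*139^1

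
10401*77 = 800877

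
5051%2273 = 505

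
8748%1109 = 985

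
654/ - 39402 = -109/6567 = - 0.02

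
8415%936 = 927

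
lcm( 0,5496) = 0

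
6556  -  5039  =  1517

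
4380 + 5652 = 10032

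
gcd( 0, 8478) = 8478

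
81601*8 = 652808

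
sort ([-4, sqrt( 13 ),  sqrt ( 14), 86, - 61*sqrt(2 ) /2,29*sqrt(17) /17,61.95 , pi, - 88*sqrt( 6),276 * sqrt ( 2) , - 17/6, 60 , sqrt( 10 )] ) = [ - 88*sqrt( 6 ) , - 61*sqrt( 2) /2, - 4, - 17/6, pi, sqrt(10),sqrt( 13 ),sqrt( 14 ), 29 * sqrt ( 17 )/17, 60, 61.95,86, 276*sqrt( 2 )]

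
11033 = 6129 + 4904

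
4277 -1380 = 2897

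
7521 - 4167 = 3354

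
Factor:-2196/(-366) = 6 = 2^1*3^1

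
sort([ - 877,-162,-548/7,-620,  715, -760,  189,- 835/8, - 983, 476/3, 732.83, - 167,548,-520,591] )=[-983,-877 , - 760,-620, - 520,  -  167, - 162, - 835/8,-548/7,476/3,189, 548, 591, 715,732.83]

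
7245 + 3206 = 10451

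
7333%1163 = 355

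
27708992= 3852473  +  23856519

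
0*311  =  0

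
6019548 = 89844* 67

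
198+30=228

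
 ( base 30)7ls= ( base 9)10481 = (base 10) 6958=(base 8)15456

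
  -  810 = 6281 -7091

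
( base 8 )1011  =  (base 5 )4041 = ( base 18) 1ah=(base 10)521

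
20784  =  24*866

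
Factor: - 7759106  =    -  2^1*17^1*19^1*12011^1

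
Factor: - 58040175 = -3^1*5^2*773869^1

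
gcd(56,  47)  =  1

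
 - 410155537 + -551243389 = - 961398926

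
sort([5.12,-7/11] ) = [-7/11, 5.12 ] 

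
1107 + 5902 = 7009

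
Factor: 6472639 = 157^1*41227^1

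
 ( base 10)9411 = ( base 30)ADL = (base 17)1f9a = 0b10010011000011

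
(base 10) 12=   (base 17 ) C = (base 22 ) c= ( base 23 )c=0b1100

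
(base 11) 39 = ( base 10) 42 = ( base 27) 1F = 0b101010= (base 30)1C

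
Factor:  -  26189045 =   -  5^1*5237809^1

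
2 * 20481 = 40962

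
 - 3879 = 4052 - 7931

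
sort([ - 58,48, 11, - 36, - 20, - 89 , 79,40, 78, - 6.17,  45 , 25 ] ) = [ - 89, - 58,  -  36, - 20, - 6.17 , 11, 25, 40, 45 , 48,78,  79 ]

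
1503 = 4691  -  3188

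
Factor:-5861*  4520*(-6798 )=180090712560 = 2^4 * 3^1*5^1*11^1*103^1*113^1*5861^1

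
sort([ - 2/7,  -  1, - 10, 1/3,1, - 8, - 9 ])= [ - 10, - 9, - 8, - 1, - 2/7,1/3,1]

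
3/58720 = 3/58720 = 0.00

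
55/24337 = 55/24337= 0.00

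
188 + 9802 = 9990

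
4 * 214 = 856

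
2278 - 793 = 1485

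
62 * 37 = 2294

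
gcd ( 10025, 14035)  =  2005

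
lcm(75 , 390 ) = 1950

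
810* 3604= 2919240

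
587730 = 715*822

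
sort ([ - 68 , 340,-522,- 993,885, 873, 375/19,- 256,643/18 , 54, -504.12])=[ - 993, - 522, - 504.12, - 256, - 68, 375/19, 643/18,54,340,873,885]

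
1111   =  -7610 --8721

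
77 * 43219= 3327863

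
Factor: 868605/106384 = 2^( - 4 ) *3^1*5^1 * 61^( - 1 )*79^1*  109^( - 1)*733^1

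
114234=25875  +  88359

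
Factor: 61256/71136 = 31/36=2^( - 2 )*3^( - 2 )*31^1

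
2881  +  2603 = 5484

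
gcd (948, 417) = 3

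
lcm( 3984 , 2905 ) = 139440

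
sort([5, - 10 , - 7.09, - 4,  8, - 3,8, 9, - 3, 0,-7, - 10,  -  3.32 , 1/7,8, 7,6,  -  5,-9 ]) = [ - 10, -10 ,-9, - 7.09, - 7 , - 5, - 4, - 3.32, - 3, - 3,0,1/7,5, 6,7,8, 8, 8 , 9 ]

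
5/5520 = 1/1104 =0.00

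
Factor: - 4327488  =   - 2^6*3^2 * 11^1*683^1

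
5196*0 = 0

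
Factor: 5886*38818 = 228482748 = 2^2*3^3*13^1*109^1 * 1493^1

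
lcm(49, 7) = 49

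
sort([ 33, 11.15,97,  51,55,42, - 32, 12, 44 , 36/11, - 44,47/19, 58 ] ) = [ - 44 ,-32, 47/19,36/11, 11.15,12,33,42,44, 51,55,58,97] 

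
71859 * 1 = 71859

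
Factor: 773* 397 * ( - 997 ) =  - 305960357 = - 397^1 * 773^1* 997^1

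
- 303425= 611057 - 914482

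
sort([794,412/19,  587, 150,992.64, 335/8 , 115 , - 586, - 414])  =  [ - 586,-414, 412/19, 335/8,115,150,587  ,  794, 992.64]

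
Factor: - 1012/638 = - 2^1 * 23^1*29^(-1 ) = - 46/29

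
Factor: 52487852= 2^2*383^1 * 34261^1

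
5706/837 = 634/93 = 6.82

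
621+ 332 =953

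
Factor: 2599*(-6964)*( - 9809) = 2^2*17^1*23^1*113^1*577^1*1741^1 = 177537367724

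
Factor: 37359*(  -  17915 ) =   -  669286485 = - 3^2 * 5^1*7^1 * 593^1*3583^1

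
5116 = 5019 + 97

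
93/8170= 93/8170 = 0.01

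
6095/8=6095/8 = 761.88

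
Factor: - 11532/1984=-93/16 =- 2^( - 4)*3^1*31^1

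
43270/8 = 21635/4 = 5408.75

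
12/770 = 6/385 = 0.02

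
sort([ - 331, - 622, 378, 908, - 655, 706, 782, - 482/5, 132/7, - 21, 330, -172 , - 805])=[ -805,- 655, - 622,- 331, - 172, -482/5, - 21 , 132/7,330, 378, 706, 782, 908]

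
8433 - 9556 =-1123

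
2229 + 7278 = 9507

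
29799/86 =346 + 1/2 = 346.50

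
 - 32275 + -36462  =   - 68737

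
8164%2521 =601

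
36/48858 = 6/8143 = 0.00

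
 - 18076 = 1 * ( - 18076 ) 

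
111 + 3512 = 3623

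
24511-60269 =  - 35758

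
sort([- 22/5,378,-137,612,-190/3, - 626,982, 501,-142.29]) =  [-626, - 142.29, - 137, - 190/3,  -  22/5,378,501, 612,982] 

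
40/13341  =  40/13341 = 0.00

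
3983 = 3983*1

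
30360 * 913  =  27718680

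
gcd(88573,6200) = 1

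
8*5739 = 45912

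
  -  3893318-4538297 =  - 8431615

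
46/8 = 5 + 3/4 = 5.75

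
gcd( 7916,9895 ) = 1979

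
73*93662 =6837326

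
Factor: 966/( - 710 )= - 483/355 = - 3^1*5^( - 1) * 7^1*23^1*71^(-1)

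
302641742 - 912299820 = -609658078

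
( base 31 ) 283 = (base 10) 2173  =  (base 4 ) 201331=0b100001111101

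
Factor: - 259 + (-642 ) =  - 17^1*53^1 = - 901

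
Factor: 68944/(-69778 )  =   - 248/251= -  2^3*31^1*251^( -1)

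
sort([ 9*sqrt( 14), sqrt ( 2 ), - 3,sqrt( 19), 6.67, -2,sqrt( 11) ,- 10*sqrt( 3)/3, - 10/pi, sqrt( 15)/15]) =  [ - 10*sqrt( 3)/3, - 10/pi, - 3 , - 2,sqrt( 15) /15, sqrt( 2), sqrt( 11 ), sqrt (19) , 6.67, 9 * sqrt( 14)]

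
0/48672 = 0 = 0.00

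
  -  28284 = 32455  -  60739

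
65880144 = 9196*7164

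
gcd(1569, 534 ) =3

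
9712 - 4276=5436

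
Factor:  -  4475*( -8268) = 36999300= 2^2*3^1*5^2*13^1*53^1 * 179^1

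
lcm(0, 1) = 0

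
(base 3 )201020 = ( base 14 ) 291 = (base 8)1007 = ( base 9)636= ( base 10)519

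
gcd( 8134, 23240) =1162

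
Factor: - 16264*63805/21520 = -25943113/538 = - 2^( - 1 ) * 7^1*19^1*107^1 * 269^( - 1 ) * 1823^1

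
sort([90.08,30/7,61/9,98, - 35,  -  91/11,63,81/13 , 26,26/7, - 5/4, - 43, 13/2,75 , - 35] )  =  [ - 43,- 35, - 35, - 91/11, - 5/4, 26/7,  30/7,81/13,13/2,61/9,26,63,75,90.08,98]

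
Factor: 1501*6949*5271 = 3^1*7^1 * 19^1 * 79^1 * 251^1*6949^1= 54978896679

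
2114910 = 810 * 2611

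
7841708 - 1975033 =5866675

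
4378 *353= 1545434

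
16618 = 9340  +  7278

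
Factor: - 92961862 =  - 2^1 *7^1*71^1*93523^1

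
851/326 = 851/326  =  2.61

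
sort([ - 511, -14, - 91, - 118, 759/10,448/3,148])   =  [-511,- 118, - 91, - 14, 759/10,148,  448/3 ] 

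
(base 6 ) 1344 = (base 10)352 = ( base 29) c4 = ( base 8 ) 540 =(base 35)a2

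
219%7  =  2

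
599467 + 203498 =802965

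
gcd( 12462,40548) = 186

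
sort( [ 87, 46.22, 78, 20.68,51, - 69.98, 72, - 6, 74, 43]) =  [ - 69.98, - 6, 20.68,  43, 46.22, 51,72, 74 , 78 , 87]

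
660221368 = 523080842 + 137140526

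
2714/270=10 + 7/135 = 10.05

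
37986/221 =2922/17 = 171.88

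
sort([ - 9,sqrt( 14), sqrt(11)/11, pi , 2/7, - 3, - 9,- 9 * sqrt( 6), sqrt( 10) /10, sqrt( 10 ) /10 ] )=[-9 * sqrt( 6), - 9, - 9, - 3, 2/7, sqrt( 11)/11, sqrt( 10)/10,sqrt( 10 )/10, pi, sqrt( 14 ) ]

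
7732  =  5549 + 2183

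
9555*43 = 410865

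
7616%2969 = 1678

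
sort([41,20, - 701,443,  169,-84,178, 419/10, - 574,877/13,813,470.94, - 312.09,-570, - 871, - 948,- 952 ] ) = [ - 952, - 948 ,- 871, - 701, - 574,- 570, - 312.09, - 84,20,41,419/10, 877/13, 169,178,443,470.94,813] 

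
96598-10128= 86470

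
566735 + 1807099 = 2373834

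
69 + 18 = 87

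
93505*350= 32726750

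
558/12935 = 558/12935 = 0.04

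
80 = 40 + 40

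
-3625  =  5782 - 9407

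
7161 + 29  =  7190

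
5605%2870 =2735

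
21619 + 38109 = 59728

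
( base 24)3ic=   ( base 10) 2172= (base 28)2lg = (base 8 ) 4174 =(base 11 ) 16A5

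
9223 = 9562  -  339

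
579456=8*72432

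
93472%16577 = 10587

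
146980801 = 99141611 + 47839190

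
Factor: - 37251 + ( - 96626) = -133877 = -133877^1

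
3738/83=45 + 3/83 = 45.04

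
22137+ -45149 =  - 23012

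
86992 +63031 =150023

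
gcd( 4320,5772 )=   12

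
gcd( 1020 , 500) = 20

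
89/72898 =89/72898 = 0.00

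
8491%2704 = 379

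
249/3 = 83 = 83.00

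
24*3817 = 91608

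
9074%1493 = 116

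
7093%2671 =1751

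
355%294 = 61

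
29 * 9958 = 288782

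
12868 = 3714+9154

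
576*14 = 8064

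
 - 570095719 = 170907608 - 741003327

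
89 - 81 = 8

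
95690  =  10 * 9569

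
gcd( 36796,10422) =2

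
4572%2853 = 1719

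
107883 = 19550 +88333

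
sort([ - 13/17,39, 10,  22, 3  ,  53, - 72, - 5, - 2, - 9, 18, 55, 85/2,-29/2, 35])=[ - 72 , - 29/2, - 9, - 5, - 2, - 13/17, 3 , 10, 18,  22, 35 , 39,85/2, 53, 55] 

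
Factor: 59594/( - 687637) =-2^1*83^1*359^1 * 687637^( - 1 ) 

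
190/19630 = 19/1963 = 0.01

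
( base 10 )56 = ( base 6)132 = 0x38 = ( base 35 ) 1L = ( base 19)2i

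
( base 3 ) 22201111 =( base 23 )C0A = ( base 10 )6358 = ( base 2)1100011010110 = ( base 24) B0M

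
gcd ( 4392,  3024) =72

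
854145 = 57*14985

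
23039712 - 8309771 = 14729941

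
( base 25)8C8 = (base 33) 4ss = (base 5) 132213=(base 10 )5308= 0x14BC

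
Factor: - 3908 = -2^2*977^1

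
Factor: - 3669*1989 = -3^3*13^1*17^1*1223^1 =- 7297641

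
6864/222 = 1144/37 = 30.92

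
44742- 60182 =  - 15440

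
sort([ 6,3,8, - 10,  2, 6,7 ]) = [ - 10, 2, 3, 6, 6, 7,8]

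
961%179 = 66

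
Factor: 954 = 2^1*3^2*53^1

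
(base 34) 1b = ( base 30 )1F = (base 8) 55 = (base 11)41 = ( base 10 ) 45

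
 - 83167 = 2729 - 85896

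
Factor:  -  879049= - 43^1*20443^1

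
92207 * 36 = 3319452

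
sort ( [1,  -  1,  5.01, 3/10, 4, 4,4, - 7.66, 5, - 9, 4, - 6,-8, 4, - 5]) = [ - 9 , - 8 ,-7.66, - 6,  -  5, - 1,3/10, 1, 4,4, 4, 4, 4 , 5, 5.01 ]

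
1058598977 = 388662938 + 669936039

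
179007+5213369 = 5392376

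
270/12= 45/2 = 22.50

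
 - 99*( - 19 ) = 1881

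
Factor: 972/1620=3^1*5^ (  -  1 ) = 3/5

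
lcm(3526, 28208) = 28208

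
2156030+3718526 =5874556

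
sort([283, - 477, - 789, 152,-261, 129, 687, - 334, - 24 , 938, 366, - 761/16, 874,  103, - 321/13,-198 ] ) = [ - 789,-477, - 334, - 261, - 198, - 761/16, - 321/13,  -  24,103,129, 152, 283 , 366,687,  874, 938 ] 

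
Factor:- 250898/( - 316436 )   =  379/478= 2^ ( -1) * 239^( - 1 )*379^1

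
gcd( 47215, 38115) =35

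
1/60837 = 1/60837 = 0.00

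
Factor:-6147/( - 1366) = 2^( - 1 )*3^2=9/2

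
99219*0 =0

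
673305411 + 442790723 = 1116096134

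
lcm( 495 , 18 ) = 990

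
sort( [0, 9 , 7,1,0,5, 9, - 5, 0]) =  [ - 5, 0,  0, 0,1  ,  5 , 7,  9, 9 ]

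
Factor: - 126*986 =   -  124236 =- 2^2*3^2*7^1*17^1 * 29^1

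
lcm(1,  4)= 4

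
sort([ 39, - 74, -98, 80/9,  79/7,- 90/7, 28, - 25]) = [ - 98,  -  74, -25, - 90/7,80/9,79/7,28, 39] 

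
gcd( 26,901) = 1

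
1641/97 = 16+ 89/97 = 16.92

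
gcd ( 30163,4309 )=4309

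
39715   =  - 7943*(  -  5)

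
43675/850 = 51 + 13/34 = 51.38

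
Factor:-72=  - 2^3*3^2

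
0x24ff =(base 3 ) 110222210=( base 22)jcb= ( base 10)9471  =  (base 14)3647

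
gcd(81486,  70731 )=9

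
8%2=0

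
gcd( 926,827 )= 1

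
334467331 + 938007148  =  1272474479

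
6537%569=278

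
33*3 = 99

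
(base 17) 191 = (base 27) GB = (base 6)2015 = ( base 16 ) 1BB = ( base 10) 443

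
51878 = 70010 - 18132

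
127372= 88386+38986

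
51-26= 25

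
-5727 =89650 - 95377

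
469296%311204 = 158092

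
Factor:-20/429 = - 2^2*3^(- 1 )*5^1 * 11^( - 1) * 13^( - 1)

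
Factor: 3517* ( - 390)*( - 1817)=2^1 * 3^1*5^1*13^1*23^1 * 79^1*3517^1=2492251710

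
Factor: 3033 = 3^2*337^1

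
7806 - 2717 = 5089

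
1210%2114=1210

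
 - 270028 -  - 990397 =720369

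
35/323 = 35/323 = 0.11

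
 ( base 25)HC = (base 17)18c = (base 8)665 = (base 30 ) EH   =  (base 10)437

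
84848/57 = 1488 + 32/57 = 1488.56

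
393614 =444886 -51272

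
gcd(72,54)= 18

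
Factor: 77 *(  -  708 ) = -54516= -2^2*3^1 * 7^1*11^1*59^1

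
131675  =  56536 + 75139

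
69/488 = 69/488 = 0.14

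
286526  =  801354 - 514828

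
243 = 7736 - 7493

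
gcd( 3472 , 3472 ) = 3472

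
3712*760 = 2821120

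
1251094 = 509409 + 741685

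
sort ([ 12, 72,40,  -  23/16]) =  [ - 23/16, 12, 40,72]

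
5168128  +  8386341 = 13554469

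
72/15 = 24/5 = 4.80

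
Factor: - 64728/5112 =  - 899/71 =- 29^1*31^1 * 71^ ( - 1)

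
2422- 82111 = -79689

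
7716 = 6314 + 1402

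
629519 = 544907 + 84612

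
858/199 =4+62/199 =4.31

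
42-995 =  - 953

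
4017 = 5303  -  1286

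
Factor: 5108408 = 2^3*29^1*97^1 * 227^1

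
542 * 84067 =45564314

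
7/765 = 7/765 = 0.01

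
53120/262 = 26560/131 = 202.75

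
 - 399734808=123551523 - 523286331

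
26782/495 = 26782/495  =  54.11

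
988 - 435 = 553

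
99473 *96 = 9549408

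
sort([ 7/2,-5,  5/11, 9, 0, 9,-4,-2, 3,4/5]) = [-5, - 4, - 2, 0, 5/11, 4/5, 3, 7/2,  9,9] 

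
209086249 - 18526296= 190559953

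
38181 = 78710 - 40529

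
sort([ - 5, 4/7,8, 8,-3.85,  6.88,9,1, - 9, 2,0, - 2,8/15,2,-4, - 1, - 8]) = [  -  9, - 8, - 5,-4, - 3.85,-2, - 1,0,8/15,4/7, 1, 2 , 2, 6.88,8, 8,9]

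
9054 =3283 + 5771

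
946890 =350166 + 596724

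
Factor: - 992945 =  - 5^1*198589^1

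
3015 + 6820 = 9835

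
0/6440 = 0  =  0.00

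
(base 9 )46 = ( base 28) 1e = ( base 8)52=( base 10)42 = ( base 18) 26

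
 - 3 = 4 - 7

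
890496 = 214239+676257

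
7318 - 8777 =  - 1459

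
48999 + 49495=98494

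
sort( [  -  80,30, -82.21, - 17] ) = [ - 82.21 , - 80,-17, 30] 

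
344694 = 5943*58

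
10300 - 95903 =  - 85603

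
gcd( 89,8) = 1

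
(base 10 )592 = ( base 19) 1c3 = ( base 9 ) 727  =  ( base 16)250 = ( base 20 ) 19c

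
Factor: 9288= 2^3 * 3^3*43^1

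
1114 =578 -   -  536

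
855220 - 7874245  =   - 7019025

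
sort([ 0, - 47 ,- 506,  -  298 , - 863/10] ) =[ - 506,- 298,-863/10, - 47, 0] 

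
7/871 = 7/871 = 0.01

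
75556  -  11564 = 63992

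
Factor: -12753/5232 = -39/16=- 2^( - 4)*3^1*13^1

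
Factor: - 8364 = - 2^2*3^1  *17^1*41^1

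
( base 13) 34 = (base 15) 2D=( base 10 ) 43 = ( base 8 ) 53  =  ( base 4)223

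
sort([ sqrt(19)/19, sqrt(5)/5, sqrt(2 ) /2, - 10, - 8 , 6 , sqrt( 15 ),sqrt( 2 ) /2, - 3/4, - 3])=[ - 10, - 8 , - 3, - 3/4,sqrt(19 ) /19 , sqrt(5 )/5, sqrt( 2 ) /2 , sqrt( 2 ) /2 , sqrt (15), 6]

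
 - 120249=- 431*279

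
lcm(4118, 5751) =333558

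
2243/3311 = 2243/3311 = 0.68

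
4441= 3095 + 1346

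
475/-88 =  - 475/88 = - 5.40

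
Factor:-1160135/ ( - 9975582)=2^ ( - 1) * 3^( - 3) * 5^1*37^1*6271^1 * 184733^ ( - 1)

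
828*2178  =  1803384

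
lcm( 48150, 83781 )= 4189050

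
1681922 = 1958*859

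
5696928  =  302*18864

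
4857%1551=204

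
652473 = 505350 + 147123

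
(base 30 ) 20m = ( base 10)1822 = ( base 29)24o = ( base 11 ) 1407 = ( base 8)3436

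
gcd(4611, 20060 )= 1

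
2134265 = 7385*289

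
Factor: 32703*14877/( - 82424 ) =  - 2^(-3)*3^4*11^1*19^1*29^1*991^1*10303^(-1 ) =-486522531/82424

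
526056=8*65757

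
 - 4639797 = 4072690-8712487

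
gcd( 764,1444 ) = 4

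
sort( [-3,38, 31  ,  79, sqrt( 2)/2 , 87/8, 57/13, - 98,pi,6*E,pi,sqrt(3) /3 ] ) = [ - 98,  -  3,sqrt(3 )/3, sqrt(2 )/2,pi, pi,57/13,  87/8,6*E,31,38,79]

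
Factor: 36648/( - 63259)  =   -2^3*3^2*7^( - 2)*509^1*1291^(-1 ) 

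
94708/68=1392+ 13/17 = 1392.76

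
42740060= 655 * 65252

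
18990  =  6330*3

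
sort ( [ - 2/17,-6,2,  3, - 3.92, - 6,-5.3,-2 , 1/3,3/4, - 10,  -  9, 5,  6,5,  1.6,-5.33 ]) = [-10,-9, - 6,-6 , -5.33, - 5.3, - 3.92, - 2,-2/17,1/3, 3/4 , 1.6,2, 3, 5,5, 6]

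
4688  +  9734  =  14422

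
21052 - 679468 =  - 658416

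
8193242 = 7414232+779010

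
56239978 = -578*( - 97301) 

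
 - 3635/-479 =7+282/479 = 7.59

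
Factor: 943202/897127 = 2^1*7^ ( - 1)*11^( - 1) *13^1*61^(-1)*191^( - 1 )*36277^1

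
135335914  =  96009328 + 39326586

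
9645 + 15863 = 25508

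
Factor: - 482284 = -2^2*11^1*97^1*113^1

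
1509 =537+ 972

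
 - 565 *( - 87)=49155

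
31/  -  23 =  - 31/23 = -1.35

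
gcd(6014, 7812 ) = 62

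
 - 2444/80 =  - 31 + 9/20=- 30.55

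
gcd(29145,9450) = 15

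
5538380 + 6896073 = 12434453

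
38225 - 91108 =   -  52883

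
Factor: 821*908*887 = 2^2*227^1 * 821^1*887^1 = 661230116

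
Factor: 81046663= 6991^1 * 11593^1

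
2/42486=1/21243=0.00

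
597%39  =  12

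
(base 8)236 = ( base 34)4M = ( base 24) 6e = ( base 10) 158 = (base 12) 112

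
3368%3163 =205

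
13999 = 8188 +5811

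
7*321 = 2247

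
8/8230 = 4/4115 = 0.00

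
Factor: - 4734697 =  - 11^1*430427^1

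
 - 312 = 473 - 785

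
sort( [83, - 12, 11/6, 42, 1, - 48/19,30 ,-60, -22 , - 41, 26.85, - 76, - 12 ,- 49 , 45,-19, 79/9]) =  [ - 76, -60,-49, - 41, - 22, - 19,- 12,  -  12,-48/19, 1, 11/6, 79/9, 26.85,30, 42,  45, 83] 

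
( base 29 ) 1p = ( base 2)110110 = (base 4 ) 312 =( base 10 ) 54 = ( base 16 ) 36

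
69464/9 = 7718+2/9 = 7718.22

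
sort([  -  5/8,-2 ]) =[ - 2, - 5/8]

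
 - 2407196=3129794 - 5536990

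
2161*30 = 64830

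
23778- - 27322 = 51100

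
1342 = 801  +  541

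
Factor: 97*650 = 63050 = 2^1*5^2*13^1 * 97^1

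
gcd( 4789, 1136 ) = 1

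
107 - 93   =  14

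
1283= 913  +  370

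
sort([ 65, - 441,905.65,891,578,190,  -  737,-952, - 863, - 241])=[ - 952,-863,  -  737, - 441, - 241,65, 190  ,  578, 891,905.65]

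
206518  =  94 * 2197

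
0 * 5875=0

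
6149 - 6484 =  - 335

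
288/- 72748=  - 72/18187=- 0.00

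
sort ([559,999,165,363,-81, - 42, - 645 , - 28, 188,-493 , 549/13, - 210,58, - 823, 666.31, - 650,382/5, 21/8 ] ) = [ - 823, - 650 ,- 645, -493, - 210, - 81, - 42, - 28,21/8,549/13,58,382/5,165,188,363,559,666.31,999 ] 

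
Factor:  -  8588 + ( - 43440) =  - 2^2 * 13007^1 = - 52028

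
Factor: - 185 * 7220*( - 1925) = 2571222500 = 2^2 * 5^4*7^1* 11^1*19^2*37^1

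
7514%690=614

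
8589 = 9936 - 1347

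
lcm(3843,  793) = 49959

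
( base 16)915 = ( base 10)2325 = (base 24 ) 40l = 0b100100010101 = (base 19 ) 687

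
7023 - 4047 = 2976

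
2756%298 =74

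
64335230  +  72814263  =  137149493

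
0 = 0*524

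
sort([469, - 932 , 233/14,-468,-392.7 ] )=[-932, - 468, - 392.7, 233/14 , 469]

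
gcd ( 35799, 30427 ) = 1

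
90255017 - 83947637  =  6307380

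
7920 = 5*1584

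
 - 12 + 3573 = 3561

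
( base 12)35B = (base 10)503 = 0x1F7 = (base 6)2155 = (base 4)13313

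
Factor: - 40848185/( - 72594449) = 5^1*7^1* 37^1*43^( - 1)*31543^1*1688243^( - 1)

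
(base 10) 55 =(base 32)1n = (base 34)1l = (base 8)67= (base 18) 31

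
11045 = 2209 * 5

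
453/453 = 1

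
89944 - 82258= 7686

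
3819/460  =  8 + 139/460 = 8.30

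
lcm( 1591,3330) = 143190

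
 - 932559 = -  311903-620656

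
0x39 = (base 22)2D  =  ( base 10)57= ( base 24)29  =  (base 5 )212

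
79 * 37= 2923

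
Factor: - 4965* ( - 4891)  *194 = 4711060110 = 2^1*3^1*5^1*67^1*73^1 *97^1*331^1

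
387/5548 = 387/5548 = 0.07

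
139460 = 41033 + 98427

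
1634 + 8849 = 10483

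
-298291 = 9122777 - 9421068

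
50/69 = 50/69 = 0.72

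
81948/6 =13658  =  13658.00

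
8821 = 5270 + 3551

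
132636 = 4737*28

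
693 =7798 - 7105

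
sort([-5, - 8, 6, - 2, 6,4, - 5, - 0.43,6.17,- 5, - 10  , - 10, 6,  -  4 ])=[ - 10, - 10, -8, - 5, - 5, - 5, - 4, - 2 , - 0.43, 4, 6,6  ,  6 , 6.17]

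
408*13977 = 5702616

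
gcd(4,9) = 1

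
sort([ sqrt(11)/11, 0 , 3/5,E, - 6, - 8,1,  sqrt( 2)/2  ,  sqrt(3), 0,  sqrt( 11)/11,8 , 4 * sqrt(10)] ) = [ - 8, - 6, 0,  0, sqrt(11)/11,sqrt( 11 ) /11,3/5, sqrt ( 2)/2, 1,sqrt(3),E,8,4*  sqrt(10)]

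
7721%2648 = 2425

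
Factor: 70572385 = 5^1*13^1 * 73^1*107^1 *139^1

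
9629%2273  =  537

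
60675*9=546075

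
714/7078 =357/3539= 0.10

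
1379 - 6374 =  - 4995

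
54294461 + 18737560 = 73032021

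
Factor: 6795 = 3^2*5^1*151^1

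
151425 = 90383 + 61042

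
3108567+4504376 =7612943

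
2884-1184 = 1700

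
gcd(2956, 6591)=1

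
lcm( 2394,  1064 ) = 9576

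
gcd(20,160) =20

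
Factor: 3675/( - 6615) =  - 5/9 = -3^( - 2)*5^1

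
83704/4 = 20926 = 20926.00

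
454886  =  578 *787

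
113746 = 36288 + 77458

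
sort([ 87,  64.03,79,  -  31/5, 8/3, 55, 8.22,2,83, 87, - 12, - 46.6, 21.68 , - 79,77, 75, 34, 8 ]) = [ - 79, - 46.6, - 12 , - 31/5,2,  8/3,  8,8.22,21.68, 34,55,64.03, 75,77 , 79,83, 87, 87]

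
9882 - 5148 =4734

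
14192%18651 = 14192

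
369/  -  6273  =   - 1/17= - 0.06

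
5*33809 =169045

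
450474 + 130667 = 581141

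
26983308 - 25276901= 1706407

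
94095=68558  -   - 25537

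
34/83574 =17/41787= 0.00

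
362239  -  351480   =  10759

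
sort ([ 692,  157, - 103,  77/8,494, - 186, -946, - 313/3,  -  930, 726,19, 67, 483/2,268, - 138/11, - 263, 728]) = [  -  946, - 930, - 263,-186, - 313/3 ,  -  103,  -  138/11,77/8,19,  67,157,483/2,268,494, 692, 726,728]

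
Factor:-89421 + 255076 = 5^1*7^1 * 4733^1 = 165655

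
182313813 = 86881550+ 95432263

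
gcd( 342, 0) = 342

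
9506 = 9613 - 107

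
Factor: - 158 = - 2^1*79^1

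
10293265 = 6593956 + 3699309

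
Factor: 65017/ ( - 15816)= - 2^( - 3)*3^( - 1)*79^1*659^( - 1)*823^1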